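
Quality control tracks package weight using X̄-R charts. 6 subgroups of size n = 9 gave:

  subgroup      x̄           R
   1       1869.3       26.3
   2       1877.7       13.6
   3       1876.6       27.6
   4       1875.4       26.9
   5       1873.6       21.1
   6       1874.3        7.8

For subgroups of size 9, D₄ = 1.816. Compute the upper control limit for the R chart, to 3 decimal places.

37.319

R̄ = (26.3 + 13.6 + 27.6 + 26.9 + 21.1 + 7.8) / 6 = 123.3000 / 6 = 20.5500
UCL_R = D₄·R̄ = 1.816 × 20.5500 = 37.3188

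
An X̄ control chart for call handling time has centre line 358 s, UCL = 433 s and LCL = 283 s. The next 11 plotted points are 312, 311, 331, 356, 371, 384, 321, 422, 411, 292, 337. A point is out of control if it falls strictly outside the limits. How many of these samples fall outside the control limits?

All 11 points lie within [283, 433].

0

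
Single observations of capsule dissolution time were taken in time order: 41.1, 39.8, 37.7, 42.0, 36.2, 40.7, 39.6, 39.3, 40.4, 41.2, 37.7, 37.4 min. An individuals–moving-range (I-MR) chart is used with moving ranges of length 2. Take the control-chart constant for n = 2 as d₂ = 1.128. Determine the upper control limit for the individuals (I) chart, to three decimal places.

45.494

X̄ = (41.1 + 39.8 + 37.7 + 42.0 + 36.2 + 40.7 + 39.6 + 39.3 + 40.4 + 41.2 + 37.7 + 37.4) / 12 = 39.4250
Moving ranges: 1.3, 2.1, 4.3, 5.8, 4.5, 1.1, 0.3, 1.1, 0.8, 3.5, 0.3; M̄R̄ = 25.1000 / 11 = 2.2818
UCL = X̄ + 3·M̄R̄/d₂ = 39.4250 + 3 × 2.2818 / 1.128 = 45.4937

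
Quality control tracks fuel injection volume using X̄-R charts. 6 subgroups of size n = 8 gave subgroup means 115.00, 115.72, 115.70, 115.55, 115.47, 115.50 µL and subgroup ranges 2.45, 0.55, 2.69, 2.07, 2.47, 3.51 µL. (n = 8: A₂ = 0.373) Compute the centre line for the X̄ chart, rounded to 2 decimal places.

X̄̄ = (115.00 + 115.72 + 115.70 + 115.55 + 115.47 + 115.50) / 6 = 692.9400 / 6 = 115.4900
CL = X̄̄ = 115.4900

115.49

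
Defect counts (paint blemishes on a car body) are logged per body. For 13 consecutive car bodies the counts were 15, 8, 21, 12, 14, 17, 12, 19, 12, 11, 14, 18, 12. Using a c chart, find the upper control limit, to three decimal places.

25.548

c̄ = (15 + 8 + 21 + 12 + 14 + 17 + 12 + 19 + 12 + 11 + 14 + 18 + 12) / 13 = 185 / 13 = 14.2308
UCL = c̄ + 3√c̄ = 14.2308 + 3 × √14.2308 = 14.2308 + 3 × 3.7724 = 25.5479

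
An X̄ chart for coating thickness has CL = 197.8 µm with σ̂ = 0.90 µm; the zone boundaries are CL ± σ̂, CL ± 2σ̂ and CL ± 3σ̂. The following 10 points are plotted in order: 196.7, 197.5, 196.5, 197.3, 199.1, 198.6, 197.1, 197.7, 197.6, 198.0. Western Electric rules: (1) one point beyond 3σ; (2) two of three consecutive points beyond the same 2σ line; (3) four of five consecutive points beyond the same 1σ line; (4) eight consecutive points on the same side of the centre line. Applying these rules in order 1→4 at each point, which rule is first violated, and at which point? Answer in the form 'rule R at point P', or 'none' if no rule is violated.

none

Zone of each point (C = within 1σ̂, B = 1σ̂–2σ̂, A = 2σ̂–3σ̂, * = beyond 3σ̂; sign = side of CL): 1:-B, 2:-C, 3:-B, 4:-C, 5:+B, 6:+C, 7:-C, 8:-C, 9:-C, 10:+C
No rule fires across all 10 points.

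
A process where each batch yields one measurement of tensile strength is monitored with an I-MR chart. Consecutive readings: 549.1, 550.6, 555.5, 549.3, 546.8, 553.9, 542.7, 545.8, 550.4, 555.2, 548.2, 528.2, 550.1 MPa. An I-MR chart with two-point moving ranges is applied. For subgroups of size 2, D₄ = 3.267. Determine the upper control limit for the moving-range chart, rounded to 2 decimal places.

Moving ranges: 1.5, 4.9, 6.2, 2.5, 7.1, 11.2, 3.1, 4.6, 4.8, 7.0, 20.0, 21.9; M̄R̄ = 94.8000 / 12 = 7.9000
UCL_MR = D₄·M̄R̄ = 3.267 × 7.9000 = 25.8093

25.81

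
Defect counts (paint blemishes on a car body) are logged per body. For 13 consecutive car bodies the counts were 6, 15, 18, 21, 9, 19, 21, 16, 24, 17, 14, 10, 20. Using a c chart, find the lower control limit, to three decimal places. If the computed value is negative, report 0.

4.096

c̄ = (6 + 15 + 18 + 21 + 9 + 19 + 21 + 16 + 24 + 17 + 14 + 10 + 20) / 13 = 210 / 13 = 16.1538
LCL = c̄ − 3√c̄ = 16.1538 − 3 × 4.0192 = 4.0963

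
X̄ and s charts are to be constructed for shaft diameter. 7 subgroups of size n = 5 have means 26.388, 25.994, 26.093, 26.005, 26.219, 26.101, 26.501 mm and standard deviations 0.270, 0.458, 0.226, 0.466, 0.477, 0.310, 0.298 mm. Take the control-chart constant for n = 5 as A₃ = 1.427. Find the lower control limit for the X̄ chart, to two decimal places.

25.68

X̄̄ = (26.388 + 25.994 + 26.093 + 26.005 + 26.219 + 26.101 + 26.501) / 7 = 26.1859
s̄ = (0.270 + 0.458 + 0.226 + 0.466 + 0.477 + 0.310 + 0.298) / 7 = 0.3579
LCL = X̄̄ − A₃·s̄ = 26.1859 − 1.427 × 0.3579 = 25.6752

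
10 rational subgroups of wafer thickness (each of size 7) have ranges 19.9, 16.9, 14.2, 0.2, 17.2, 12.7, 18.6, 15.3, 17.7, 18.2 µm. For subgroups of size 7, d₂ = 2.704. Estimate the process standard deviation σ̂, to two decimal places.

5.58

R̄ = (19.9 + 16.9 + 14.2 + 0.2 + 17.2 + 12.7 + 18.6 + 15.3 + 17.7 + 18.2) / 10 = 15.0900
σ̂ = R̄ / d₂ = 15.0900 / 2.704 = 5.5806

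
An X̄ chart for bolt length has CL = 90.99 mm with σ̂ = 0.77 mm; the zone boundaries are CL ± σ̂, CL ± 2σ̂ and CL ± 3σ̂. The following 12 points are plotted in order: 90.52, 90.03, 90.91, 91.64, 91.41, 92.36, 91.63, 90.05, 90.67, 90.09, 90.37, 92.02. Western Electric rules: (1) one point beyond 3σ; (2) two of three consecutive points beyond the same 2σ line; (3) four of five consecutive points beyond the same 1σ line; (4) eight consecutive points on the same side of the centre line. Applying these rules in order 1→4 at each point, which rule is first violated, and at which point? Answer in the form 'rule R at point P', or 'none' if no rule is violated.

none

Zone of each point (C = within 1σ̂, B = 1σ̂–2σ̂, A = 2σ̂–3σ̂, * = beyond 3σ̂; sign = side of CL): 1:-C, 2:-B, 3:-C, 4:+C, 5:+C, 6:+B, 7:+C, 8:-B, 9:-C, 10:-B, 11:-C, 12:+B
No rule fires across all 12 points.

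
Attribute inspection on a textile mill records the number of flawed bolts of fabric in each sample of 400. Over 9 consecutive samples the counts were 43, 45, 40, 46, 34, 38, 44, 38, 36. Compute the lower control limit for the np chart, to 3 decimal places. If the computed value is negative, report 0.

22.356

p̄ = Σdᵢ / (k·n) = 364 / (9 × 400) = 0.10111
LCL = np̄ − 3·√(np̄(1−p̄)) = 40.4444 − 3 × 6.0295 = 22.3559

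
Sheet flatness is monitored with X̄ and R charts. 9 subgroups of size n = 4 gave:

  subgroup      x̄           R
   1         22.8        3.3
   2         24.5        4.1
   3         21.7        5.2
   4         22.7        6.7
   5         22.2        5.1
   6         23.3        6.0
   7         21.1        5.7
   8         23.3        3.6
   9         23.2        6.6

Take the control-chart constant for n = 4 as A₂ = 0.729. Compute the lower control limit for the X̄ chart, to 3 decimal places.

19.005

X̄̄ = (22.8 + 24.5 + 21.7 + 22.7 + 22.2 + 23.3 + 21.1 + 23.3 + 23.2) / 9 = 204.8000 / 9 = 22.7556
R̄ = (3.3 + 4.1 + 5.2 + 6.7 + 5.1 + 6.0 + 5.7 + 3.6 + 6.6) / 9 = 46.3000 / 9 = 5.1444
LCL = X̄̄ − A₂·R̄ = 22.7556 − 0.729 × 5.1444 = 19.0053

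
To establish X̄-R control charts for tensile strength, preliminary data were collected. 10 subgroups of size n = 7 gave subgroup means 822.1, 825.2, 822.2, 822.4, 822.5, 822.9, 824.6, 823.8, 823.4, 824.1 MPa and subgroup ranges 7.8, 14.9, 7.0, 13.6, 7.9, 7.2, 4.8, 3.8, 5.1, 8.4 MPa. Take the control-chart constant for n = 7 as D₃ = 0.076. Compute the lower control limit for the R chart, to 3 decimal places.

R̄ = (7.8 + 14.9 + 7.0 + 13.6 + 7.9 + 7.2 + 4.8 + 3.8 + 5.1 + 8.4) / 10 = 80.5000 / 10 = 8.0500
LCL_R = D₃·R̄ = 0.076 × 8.0500 = 0.6118

0.612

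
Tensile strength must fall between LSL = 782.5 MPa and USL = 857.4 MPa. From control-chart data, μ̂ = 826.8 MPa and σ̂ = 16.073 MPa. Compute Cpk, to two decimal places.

Cpu = (USL − μ̂) / (3σ̂) = (857.4 − 826.8) / (3 × 16.073) = 0.6346; Cpl = (μ̂ − LSL) / (3σ̂) = (826.8 − 782.5) / (3 × 16.073) = 0.9187; Cpk = min(Cpu, Cpl) = 0.6346

0.63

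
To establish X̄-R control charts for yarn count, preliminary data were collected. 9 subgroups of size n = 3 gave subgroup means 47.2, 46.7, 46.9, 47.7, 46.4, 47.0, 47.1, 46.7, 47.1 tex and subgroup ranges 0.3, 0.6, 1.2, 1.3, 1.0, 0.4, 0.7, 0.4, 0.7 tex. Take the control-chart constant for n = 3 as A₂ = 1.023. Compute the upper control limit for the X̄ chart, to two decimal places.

X̄̄ = (47.2 + 46.7 + 46.9 + 47.7 + 46.4 + 47.0 + 47.1 + 46.7 + 47.1) / 9 = 422.8000 / 9 = 46.9778
R̄ = (0.3 + 0.6 + 1.2 + 1.3 + 1.0 + 0.4 + 0.7 + 0.4 + 0.7) / 9 = 6.6000 / 9 = 0.7333
UCL = X̄̄ + A₂·R̄ = 46.9778 + 1.023 × 0.7333 = 47.7280

47.73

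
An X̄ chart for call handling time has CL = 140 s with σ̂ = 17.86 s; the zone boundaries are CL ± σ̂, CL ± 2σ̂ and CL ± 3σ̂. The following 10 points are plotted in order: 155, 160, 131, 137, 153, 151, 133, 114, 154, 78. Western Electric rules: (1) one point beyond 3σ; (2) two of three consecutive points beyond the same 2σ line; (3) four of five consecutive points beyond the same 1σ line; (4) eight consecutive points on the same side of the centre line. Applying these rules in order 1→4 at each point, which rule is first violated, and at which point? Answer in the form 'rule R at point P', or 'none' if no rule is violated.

rule 1 at point 10

Zone of each point (C = within 1σ̂, B = 1σ̂–2σ̂, A = 2σ̂–3σ̂, * = beyond 3σ̂; sign = side of CL): 1:+C, 2:+B, 3:-C, 4:-C, 5:+C, 6:+C, 7:-C, 8:-B, 9:+C, 10:-*
Rule 1 (one point beyond the 3σ limits) is satisfied at point 10.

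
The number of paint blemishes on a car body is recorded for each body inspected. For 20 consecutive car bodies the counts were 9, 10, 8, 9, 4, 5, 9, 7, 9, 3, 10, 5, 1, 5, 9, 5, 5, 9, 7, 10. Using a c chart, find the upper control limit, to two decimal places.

14.86

c̄ = (9 + 10 + 8 + 9 + 4 + 5 + 9 + 7 + 9 + 3 + 10 + 5 + 1 + 5 + 9 + 5 + 5 + 9 + 7 + 10) / 20 = 139 / 20 = 6.9500
UCL = c̄ + 3√c̄ = 6.9500 + 3 × √6.9500 = 6.9500 + 3 × 2.6363 = 14.8589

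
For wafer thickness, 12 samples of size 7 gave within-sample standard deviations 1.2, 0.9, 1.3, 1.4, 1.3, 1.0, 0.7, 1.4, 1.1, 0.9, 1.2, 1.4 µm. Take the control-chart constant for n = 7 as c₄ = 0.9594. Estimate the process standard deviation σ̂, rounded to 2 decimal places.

s̄ = (1.2 + 0.9 + 1.3 + 1.4 + 1.3 + 1.0 + 0.7 + 1.4 + 1.1 + 0.9 + 1.2 + 1.4) / 12 = 1.1500
σ̂ = s̄ / c₄ = 1.1500 / 0.9594 = 1.1987

1.20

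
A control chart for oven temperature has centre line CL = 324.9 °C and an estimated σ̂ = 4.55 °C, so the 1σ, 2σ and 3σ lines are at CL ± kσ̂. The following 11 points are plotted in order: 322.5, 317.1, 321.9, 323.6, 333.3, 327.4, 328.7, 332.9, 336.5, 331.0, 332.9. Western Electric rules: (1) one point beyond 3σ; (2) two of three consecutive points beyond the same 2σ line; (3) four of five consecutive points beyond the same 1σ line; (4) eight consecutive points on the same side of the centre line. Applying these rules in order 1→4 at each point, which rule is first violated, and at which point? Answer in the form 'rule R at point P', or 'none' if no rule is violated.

Zone of each point (C = within 1σ̂, B = 1σ̂–2σ̂, A = 2σ̂–3σ̂, * = beyond 3σ̂; sign = side of CL): 1:-C, 2:-B, 3:-C, 4:-C, 5:+B, 6:+C, 7:+C, 8:+B, 9:+A, 10:+B, 11:+B
Rule 3 (four of five consecutive points beyond the same 1σ limit) is satisfied at point 11.

rule 3 at point 11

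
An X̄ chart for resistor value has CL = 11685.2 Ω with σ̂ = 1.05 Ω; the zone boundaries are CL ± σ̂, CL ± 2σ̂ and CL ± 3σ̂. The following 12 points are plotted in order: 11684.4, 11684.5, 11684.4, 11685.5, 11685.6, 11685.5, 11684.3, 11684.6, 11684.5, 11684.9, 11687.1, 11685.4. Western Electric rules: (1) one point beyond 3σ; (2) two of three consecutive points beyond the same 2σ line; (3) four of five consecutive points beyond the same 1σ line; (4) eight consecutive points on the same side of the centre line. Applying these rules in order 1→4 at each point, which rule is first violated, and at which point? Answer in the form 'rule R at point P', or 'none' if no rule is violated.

none

Zone of each point (C = within 1σ̂, B = 1σ̂–2σ̂, A = 2σ̂–3σ̂, * = beyond 3σ̂; sign = side of CL): 1:-C, 2:-C, 3:-C, 4:+C, 5:+C, 6:+C, 7:-C, 8:-C, 9:-C, 10:-C, 11:+B, 12:+C
No rule fires across all 12 points.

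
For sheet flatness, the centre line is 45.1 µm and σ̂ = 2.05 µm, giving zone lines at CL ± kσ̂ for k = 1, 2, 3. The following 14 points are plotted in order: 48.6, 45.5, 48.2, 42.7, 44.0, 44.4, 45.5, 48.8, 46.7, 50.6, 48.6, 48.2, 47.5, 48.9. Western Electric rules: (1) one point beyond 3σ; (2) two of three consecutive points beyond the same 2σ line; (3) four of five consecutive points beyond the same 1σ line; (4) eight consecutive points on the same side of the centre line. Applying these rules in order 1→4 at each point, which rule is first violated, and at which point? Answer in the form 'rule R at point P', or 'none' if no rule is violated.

Zone of each point (C = within 1σ̂, B = 1σ̂–2σ̂, A = 2σ̂–3σ̂, * = beyond 3σ̂; sign = side of CL): 1:+B, 2:+C, 3:+B, 4:-B, 5:-C, 6:-C, 7:+C, 8:+B, 9:+C, 10:+A, 11:+B, 12:+B, 13:+B, 14:+B
Rule 3 (four of five consecutive points beyond the same 1σ limit) is satisfied at point 12.

rule 3 at point 12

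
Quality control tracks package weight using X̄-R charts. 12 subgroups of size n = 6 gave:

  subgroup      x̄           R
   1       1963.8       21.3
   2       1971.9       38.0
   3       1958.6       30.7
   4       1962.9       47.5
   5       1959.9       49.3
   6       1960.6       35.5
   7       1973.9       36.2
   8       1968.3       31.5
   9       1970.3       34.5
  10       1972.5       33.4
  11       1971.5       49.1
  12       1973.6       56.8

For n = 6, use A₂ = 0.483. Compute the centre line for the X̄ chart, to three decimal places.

X̄̄ = (1963.8 + 1971.9 + 1958.6 + 1962.9 + 1959.9 + 1960.6 + 1973.9 + 1968.3 + 1970.3 + 1972.5 + 1971.5 + 1973.6) / 12 = 23607.8000 / 12 = 1967.3167
CL = X̄̄ = 1967.3167

1967.317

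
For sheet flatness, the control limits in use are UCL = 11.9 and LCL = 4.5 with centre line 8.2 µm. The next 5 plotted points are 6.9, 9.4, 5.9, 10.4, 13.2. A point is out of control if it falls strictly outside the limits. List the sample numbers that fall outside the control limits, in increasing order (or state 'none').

Compare each point to [4.5, 11.9]: sample 5 = 13.2 > UCL.

5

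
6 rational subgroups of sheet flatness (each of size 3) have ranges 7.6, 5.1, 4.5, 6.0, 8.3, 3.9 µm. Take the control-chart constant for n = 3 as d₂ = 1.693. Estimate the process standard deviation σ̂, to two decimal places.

3.48

R̄ = (7.6 + 5.1 + 4.5 + 6.0 + 8.3 + 3.9) / 6 = 5.9000
σ̂ = R̄ / d₂ = 5.9000 / 1.693 = 3.4849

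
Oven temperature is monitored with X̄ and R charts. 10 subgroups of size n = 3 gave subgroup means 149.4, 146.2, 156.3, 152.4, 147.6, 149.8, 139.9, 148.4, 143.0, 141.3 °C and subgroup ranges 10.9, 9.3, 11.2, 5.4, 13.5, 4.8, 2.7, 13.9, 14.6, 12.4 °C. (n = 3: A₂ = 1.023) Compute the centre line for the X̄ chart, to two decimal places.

X̄̄ = (149.4 + 146.2 + 156.3 + 152.4 + 147.6 + 149.8 + 139.9 + 148.4 + 143.0 + 141.3) / 10 = 1474.3000 / 10 = 147.4300
CL = X̄̄ = 147.4300

147.43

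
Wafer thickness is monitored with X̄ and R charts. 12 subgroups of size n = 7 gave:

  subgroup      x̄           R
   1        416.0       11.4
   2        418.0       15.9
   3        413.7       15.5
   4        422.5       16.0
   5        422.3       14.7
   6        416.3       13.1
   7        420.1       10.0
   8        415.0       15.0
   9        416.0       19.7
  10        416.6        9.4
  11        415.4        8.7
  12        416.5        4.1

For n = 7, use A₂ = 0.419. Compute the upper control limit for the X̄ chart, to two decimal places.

422.73

X̄̄ = (416.0 + 418.0 + 413.7 + 422.5 + 422.3 + 416.3 + 420.1 + 415.0 + 416.0 + 416.6 + 415.4 + 416.5) / 12 = 5008.4000 / 12 = 417.3667
R̄ = (11.4 + 15.9 + 15.5 + 16.0 + 14.7 + 13.1 + 10.0 + 15.0 + 19.7 + 9.4 + 8.7 + 4.1) / 12 = 153.5000 / 12 = 12.7917
UCL = X̄̄ + A₂·R̄ = 417.3667 + 0.419 × 12.7917 = 422.7264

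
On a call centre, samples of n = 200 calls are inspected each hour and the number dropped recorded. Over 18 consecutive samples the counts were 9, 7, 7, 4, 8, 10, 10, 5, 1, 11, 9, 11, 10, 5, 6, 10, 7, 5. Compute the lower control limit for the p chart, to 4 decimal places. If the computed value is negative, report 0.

0.0000

p̄ = Σdᵢ / (k·n) = 135 / (18 × 200) = 0.03750
LCL = p̄ − 3·√(p̄(1−p̄)/n) = 0.03750 − 3 × 0.01343 = -0.00280 → 0 (negative, so LCL = 0)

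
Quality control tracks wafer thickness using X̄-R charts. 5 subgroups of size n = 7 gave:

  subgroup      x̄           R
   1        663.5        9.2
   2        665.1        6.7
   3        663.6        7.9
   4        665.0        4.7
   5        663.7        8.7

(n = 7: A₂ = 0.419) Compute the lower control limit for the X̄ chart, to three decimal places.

661.063

X̄̄ = (663.5 + 665.1 + 663.6 + 665.0 + 663.7) / 5 = 3320.9000 / 5 = 664.1800
R̄ = (9.2 + 6.7 + 7.9 + 4.7 + 8.7) / 5 = 37.2000 / 5 = 7.4400
LCL = X̄̄ − A₂·R̄ = 664.1800 − 0.419 × 7.4400 = 661.0626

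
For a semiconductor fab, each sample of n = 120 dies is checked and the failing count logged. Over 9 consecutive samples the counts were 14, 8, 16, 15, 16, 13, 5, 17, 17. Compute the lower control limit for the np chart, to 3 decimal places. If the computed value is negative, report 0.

3.079

p̄ = Σdᵢ / (k·n) = 121 / (9 × 120) = 0.11204
LCL = np̄ − 3·√(np̄(1−p̄)) = 13.4444 − 3 × 3.4552 = 3.0789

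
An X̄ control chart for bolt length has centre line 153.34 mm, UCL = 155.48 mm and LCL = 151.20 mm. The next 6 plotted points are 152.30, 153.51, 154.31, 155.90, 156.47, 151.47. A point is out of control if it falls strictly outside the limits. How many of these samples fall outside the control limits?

Compare each point to [151.20, 155.48]: sample 4 = 155.90 > UCL; sample 5 = 156.47 > UCL.

2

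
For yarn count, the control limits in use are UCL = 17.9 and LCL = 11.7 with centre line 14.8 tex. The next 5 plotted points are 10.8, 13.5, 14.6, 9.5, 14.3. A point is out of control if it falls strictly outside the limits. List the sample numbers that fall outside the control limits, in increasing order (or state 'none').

Compare each point to [11.7, 17.9]: sample 1 = 10.8 < LCL; sample 4 = 9.5 < LCL.

1, 4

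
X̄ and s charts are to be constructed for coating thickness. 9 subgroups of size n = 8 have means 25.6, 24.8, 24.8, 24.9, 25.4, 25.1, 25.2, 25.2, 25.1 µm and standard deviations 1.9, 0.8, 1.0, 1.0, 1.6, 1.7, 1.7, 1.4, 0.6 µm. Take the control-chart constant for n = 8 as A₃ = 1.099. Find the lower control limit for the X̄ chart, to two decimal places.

23.69

X̄̄ = (25.6 + 24.8 + 24.8 + 24.9 + 25.4 + 25.1 + 25.2 + 25.2 + 25.1) / 9 = 25.1222
s̄ = (1.9 + 0.8 + 1.0 + 1.0 + 1.6 + 1.7 + 1.7 + 1.4 + 0.6) / 9 = 1.3000
LCL = X̄̄ − A₃·s̄ = 25.1222 − 1.099 × 1.3000 = 23.6935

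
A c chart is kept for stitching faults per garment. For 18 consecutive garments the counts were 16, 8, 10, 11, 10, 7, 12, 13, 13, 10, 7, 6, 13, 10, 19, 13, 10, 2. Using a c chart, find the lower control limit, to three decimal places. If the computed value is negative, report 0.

0.809

c̄ = (16 + 8 + 10 + 11 + 10 + 7 + 12 + 13 + 13 + 10 + 7 + 6 + 13 + 10 + 19 + 13 + 10 + 2) / 18 = 190 / 18 = 10.5556
LCL = c̄ − 3√c̄ = 10.5556 − 3 × 3.2489 = 0.8088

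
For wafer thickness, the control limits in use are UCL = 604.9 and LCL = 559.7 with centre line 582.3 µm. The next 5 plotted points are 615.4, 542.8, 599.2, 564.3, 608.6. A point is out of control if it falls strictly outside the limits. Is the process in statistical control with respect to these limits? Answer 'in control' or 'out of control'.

out of control

Compare each point to [559.7, 604.9]: sample 1 = 615.4 > UCL; sample 2 = 542.8 < LCL; sample 5 = 608.6 > UCL.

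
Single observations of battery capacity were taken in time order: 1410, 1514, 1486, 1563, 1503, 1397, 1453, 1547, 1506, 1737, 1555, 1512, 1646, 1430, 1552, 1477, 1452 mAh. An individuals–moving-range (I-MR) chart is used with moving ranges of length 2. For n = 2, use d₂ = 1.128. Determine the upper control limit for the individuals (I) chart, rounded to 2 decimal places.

1779.08

X̄ = (1410 + 1514 + 1486 + 1563 + 1503 + 1397 + 1453 + 1547 + 1506 + 1737 + 1555 + 1512 + 1646 + 1430 + 1552 + 1477 + 1452) / 17 = 1514.1176
Moving ranges: 104, 28, 77, 60, 106, 56, 94, 41, 231, 182, 43, 134, 216, 122, 75, 25; M̄R̄ = 1594.0000 / 16 = 99.6250
UCL = X̄ + 3·M̄R̄/d₂ = 1514.1176 + 3 × 99.6250 / 1.128 = 1779.0778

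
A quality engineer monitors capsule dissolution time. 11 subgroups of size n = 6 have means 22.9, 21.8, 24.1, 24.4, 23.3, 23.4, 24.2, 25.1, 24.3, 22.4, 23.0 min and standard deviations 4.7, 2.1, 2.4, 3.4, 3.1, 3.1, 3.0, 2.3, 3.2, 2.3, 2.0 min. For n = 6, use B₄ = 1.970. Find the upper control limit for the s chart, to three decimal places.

5.659

s̄ = (4.7 + 2.1 + 2.4 + 3.4 + 3.1 + 3.1 + 3.0 + 2.3 + 3.2 + 2.3 + 2.0) / 11 = 2.8727
UCL_s = B₄·s̄ = 1.970 × 2.8727 = 5.6593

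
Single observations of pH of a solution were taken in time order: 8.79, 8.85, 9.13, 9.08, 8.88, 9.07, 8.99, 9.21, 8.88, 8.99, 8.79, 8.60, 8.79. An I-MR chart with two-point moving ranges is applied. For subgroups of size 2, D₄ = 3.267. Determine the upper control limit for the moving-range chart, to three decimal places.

0.572

Moving ranges: 0.06, 0.28, 0.05, 0.20, 0.19, 0.08, 0.22, 0.33, 0.11, 0.20, 0.19, 0.19; M̄R̄ = 2.1000 / 12 = 0.1750
UCL_MR = D₄·M̄R̄ = 3.267 × 0.1750 = 0.5717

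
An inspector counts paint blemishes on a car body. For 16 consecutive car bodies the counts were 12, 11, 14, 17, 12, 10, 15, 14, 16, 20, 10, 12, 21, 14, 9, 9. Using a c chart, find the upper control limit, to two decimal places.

24.52

c̄ = (12 + 11 + 14 + 17 + 12 + 10 + 15 + 14 + 16 + 20 + 10 + 12 + 21 + 14 + 9 + 9) / 16 = 216 / 16 = 13.5000
UCL = c̄ + 3√c̄ = 13.5000 + 3 × √13.5000 = 13.5000 + 3 × 3.6742 = 24.5227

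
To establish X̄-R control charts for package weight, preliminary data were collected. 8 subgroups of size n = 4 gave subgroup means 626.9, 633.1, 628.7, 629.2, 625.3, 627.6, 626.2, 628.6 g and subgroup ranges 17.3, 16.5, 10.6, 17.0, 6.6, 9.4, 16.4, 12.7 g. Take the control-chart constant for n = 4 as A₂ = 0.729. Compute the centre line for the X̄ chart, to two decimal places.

628.20

X̄̄ = (626.9 + 633.1 + 628.7 + 629.2 + 625.3 + 627.6 + 626.2 + 628.6) / 8 = 5025.6000 / 8 = 628.2000
CL = X̄̄ = 628.2000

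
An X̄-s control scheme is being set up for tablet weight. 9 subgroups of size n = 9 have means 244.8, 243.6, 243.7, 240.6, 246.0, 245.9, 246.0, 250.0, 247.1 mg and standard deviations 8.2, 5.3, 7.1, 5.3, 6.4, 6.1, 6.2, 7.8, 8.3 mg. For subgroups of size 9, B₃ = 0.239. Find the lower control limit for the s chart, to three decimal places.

s̄ = (8.2 + 5.3 + 7.1 + 5.3 + 6.4 + 6.1 + 6.2 + 7.8 + 8.3) / 9 = 6.7444
LCL_s = B₃·s̄ = 0.239 × 6.7444 = 1.6119

1.612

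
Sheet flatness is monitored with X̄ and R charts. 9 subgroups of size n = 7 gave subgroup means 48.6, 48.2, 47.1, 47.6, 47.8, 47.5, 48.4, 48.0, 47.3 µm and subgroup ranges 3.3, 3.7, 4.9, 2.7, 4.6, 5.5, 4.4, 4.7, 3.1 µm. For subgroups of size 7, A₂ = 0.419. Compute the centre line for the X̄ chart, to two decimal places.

47.83

X̄̄ = (48.6 + 48.2 + 47.1 + 47.6 + 47.8 + 47.5 + 48.4 + 48.0 + 47.3) / 9 = 430.5000 / 9 = 47.8333
CL = X̄̄ = 47.8333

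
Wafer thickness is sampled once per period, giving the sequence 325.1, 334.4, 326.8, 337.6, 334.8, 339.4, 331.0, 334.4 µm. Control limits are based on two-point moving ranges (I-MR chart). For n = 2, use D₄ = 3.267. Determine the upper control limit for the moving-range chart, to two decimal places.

21.89

Moving ranges: 9.3, 7.6, 10.8, 2.8, 4.6, 8.4, 3.4; M̄R̄ = 46.9000 / 7 = 6.7000
UCL_MR = D₄·M̄R̄ = 3.267 × 6.7000 = 21.8889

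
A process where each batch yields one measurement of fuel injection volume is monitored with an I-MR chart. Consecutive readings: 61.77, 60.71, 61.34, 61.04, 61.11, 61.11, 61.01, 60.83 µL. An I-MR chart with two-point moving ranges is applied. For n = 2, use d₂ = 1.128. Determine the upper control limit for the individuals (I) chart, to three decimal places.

62.004

X̄ = (61.77 + 60.71 + 61.34 + 61.04 + 61.11 + 61.11 + 61.01 + 60.83) / 8 = 61.1150
Moving ranges: 1.06, 0.63, 0.30, 0.07, 0.00, 0.10, 0.18; M̄R̄ = 2.3400 / 7 = 0.3343
UCL = X̄ + 3·M̄R̄/d₂ = 61.1150 + 3 × 0.3343 / 1.128 = 62.0041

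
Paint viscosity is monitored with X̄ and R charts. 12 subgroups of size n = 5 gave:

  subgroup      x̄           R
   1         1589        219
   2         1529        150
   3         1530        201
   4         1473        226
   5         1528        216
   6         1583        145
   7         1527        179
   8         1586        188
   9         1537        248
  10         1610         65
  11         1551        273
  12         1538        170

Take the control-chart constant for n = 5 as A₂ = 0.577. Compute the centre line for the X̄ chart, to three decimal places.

X̄̄ = (1589 + 1529 + 1530 + 1473 + 1528 + 1583 + 1527 + 1586 + 1537 + 1610 + 1551 + 1538) / 12 = 18581.0000 / 12 = 1548.4167
CL = X̄̄ = 1548.4167

1548.417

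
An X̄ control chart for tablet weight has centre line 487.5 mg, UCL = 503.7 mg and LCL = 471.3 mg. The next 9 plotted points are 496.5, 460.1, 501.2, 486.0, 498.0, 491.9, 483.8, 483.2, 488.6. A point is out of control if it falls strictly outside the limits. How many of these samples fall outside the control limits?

1

Compare each point to [471.3, 503.7]: sample 2 = 460.1 < LCL.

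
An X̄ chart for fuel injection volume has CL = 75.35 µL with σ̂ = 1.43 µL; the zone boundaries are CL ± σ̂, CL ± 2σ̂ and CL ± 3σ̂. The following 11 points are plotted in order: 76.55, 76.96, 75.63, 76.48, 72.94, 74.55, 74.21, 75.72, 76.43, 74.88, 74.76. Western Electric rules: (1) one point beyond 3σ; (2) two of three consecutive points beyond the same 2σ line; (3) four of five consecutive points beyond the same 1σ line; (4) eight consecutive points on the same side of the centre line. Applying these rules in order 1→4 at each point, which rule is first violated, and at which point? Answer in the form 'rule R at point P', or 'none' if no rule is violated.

none

Zone of each point (C = within 1σ̂, B = 1σ̂–2σ̂, A = 2σ̂–3σ̂, * = beyond 3σ̂; sign = side of CL): 1:+C, 2:+B, 3:+C, 4:+C, 5:-B, 6:-C, 7:-C, 8:+C, 9:+C, 10:-C, 11:-C
No rule fires across all 11 points.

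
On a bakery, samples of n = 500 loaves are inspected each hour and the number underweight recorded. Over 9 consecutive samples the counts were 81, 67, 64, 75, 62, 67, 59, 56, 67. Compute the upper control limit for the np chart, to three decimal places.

89.216

p̄ = Σdᵢ / (k·n) = 598 / (9 × 500) = 0.13289
UCL = np̄ + 3·√(np̄(1−p̄)) = 66.4444 + 3 × √(66.4444×0.86711) = 66.4444 + 3 × 7.5904 = 89.2158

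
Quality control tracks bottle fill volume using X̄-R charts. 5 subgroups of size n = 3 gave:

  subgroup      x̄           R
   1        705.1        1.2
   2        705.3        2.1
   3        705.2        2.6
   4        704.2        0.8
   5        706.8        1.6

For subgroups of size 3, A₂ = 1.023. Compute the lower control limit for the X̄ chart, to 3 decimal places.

X̄̄ = (705.1 + 705.3 + 705.2 + 704.2 + 706.8) / 5 = 3526.6000 / 5 = 705.3200
R̄ = (1.2 + 2.1 + 2.6 + 0.8 + 1.6) / 5 = 8.3000 / 5 = 1.6600
LCL = X̄̄ − A₂·R̄ = 705.3200 − 1.023 × 1.6600 = 703.6218

703.622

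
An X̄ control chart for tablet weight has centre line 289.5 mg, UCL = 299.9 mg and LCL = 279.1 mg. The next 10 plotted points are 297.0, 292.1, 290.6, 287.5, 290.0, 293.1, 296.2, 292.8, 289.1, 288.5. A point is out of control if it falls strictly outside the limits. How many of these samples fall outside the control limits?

0

All 10 points lie within [279.1, 299.9].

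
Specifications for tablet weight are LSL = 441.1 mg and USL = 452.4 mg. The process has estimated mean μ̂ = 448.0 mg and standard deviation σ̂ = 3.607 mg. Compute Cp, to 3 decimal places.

Cp = (USL − LSL) / (6σ̂) = (452.4 − 441.1) / (6 × 3.607) = 11.3000 / 21.6420 = 0.5221

0.522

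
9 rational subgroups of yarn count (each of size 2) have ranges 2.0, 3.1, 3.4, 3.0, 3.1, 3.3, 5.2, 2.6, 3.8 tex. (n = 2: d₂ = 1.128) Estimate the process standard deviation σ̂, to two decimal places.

2.91

R̄ = (2.0 + 3.1 + 3.4 + 3.0 + 3.1 + 3.3 + 5.2 + 2.6 + 3.8) / 9 = 3.2778
σ̂ = R̄ / d₂ = 3.2778 / 1.128 = 2.9058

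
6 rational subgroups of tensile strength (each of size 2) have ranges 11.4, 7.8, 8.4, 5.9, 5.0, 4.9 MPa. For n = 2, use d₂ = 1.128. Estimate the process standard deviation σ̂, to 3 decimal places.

R̄ = (11.4 + 7.8 + 8.4 + 5.9 + 5.0 + 4.9) / 6 = 7.2333
σ̂ = R̄ / d₂ = 7.2333 / 1.128 = 6.4125

6.413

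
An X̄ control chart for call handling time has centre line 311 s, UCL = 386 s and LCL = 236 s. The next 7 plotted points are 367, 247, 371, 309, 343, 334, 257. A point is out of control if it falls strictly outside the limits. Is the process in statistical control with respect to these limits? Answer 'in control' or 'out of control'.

All 7 points lie within [236, 386].

in control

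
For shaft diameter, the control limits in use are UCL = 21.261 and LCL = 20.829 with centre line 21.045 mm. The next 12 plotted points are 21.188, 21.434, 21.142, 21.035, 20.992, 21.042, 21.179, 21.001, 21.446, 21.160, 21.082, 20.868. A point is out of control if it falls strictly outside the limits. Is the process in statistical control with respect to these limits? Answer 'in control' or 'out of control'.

out of control

Compare each point to [20.829, 21.261]: sample 2 = 21.434 > UCL; sample 9 = 21.446 > UCL.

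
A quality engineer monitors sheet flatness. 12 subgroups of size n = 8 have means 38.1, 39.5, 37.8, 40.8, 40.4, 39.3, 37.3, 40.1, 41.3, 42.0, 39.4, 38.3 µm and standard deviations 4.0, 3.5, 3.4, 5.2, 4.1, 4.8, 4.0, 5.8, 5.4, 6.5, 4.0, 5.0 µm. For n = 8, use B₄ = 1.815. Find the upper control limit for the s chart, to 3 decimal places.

8.425

s̄ = (4.0 + 3.5 + 3.4 + 5.2 + 4.1 + 4.8 + 4.0 + 5.8 + 5.4 + 6.5 + 4.0 + 5.0) / 12 = 4.6417
UCL_s = B₄·s̄ = 1.815 × 4.6417 = 8.4246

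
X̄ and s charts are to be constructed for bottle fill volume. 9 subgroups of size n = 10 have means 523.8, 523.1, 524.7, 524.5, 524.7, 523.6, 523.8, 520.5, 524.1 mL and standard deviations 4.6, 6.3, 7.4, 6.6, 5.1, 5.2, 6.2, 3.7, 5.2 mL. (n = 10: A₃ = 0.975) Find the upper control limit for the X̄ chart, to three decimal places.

529.094

X̄̄ = (523.8 + 523.1 + 524.7 + 524.5 + 524.7 + 523.6 + 523.8 + 520.5 + 524.1) / 9 = 523.6444
s̄ = (4.6 + 6.3 + 7.4 + 6.6 + 5.1 + 5.2 + 6.2 + 3.7 + 5.2) / 9 = 5.5889
UCL = X̄̄ + A₃·s̄ = 523.6444 + 0.975 × 5.5889 = 529.0936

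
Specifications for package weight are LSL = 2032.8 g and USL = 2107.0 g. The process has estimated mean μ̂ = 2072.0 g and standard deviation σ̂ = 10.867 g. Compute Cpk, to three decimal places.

1.074

Cpu = (USL − μ̂) / (3σ̂) = (2107.0 − 2072.0) / (3 × 10.867) = 1.0736; Cpl = (μ̂ − LSL) / (3σ̂) = (2072.0 − 2032.8) / (3 × 10.867) = 1.2024; Cpk = min(Cpu, Cpl) = 1.0736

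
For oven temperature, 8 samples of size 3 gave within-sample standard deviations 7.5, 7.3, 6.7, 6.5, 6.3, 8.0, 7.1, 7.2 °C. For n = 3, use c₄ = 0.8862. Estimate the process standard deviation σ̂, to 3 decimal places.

s̄ = (7.5 + 7.3 + 6.7 + 6.5 + 6.3 + 8.0 + 7.1 + 7.2) / 8 = 7.0750
σ̂ = s̄ / c₄ = 7.0750 / 0.8862 = 7.9835

7.984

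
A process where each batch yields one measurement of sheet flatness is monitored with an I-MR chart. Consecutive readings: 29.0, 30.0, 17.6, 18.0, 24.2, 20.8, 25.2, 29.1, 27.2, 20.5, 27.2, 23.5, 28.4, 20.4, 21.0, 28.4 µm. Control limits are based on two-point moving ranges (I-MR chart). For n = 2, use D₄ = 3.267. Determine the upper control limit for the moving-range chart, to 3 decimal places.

Moving ranges: 1.0, 12.4, 0.4, 6.2, 3.4, 4.4, 3.9, 1.9, 6.7, 6.7, 3.7, 4.9, 8.0, 0.6, 7.4; M̄R̄ = 71.6000 / 15 = 4.7733
UCL_MR = D₄·M̄R̄ = 3.267 × 4.7733 = 15.5945

15.594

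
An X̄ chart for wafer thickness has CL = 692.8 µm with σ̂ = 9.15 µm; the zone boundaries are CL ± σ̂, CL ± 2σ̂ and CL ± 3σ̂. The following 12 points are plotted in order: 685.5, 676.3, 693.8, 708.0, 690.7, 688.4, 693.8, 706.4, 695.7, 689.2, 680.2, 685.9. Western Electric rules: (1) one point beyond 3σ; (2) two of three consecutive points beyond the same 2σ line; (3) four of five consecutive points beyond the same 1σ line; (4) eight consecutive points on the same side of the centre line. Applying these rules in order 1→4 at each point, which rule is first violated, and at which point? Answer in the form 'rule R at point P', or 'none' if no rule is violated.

none

Zone of each point (C = within 1σ̂, B = 1σ̂–2σ̂, A = 2σ̂–3σ̂, * = beyond 3σ̂; sign = side of CL): 1:-C, 2:-B, 3:+C, 4:+B, 5:-C, 6:-C, 7:+C, 8:+B, 9:+C, 10:-C, 11:-B, 12:-C
No rule fires across all 12 points.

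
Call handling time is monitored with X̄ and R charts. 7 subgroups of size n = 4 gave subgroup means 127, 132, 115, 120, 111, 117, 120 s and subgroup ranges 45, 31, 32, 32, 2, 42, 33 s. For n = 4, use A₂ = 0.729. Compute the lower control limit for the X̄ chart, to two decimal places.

97.69

X̄̄ = (127 + 132 + 115 + 120 + 111 + 117 + 120) / 7 = 842.0000 / 7 = 120.2857
R̄ = (45 + 31 + 32 + 32 + 2 + 42 + 33) / 7 = 217.0000 / 7 = 31.0000
LCL = X̄̄ − A₂·R̄ = 120.2857 − 0.729 × 31.0000 = 97.6867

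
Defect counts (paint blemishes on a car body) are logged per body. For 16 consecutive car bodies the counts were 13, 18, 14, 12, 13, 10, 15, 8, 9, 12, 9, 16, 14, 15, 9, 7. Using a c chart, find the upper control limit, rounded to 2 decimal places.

22.57

c̄ = (13 + 18 + 14 + 12 + 13 + 10 + 15 + 8 + 9 + 12 + 9 + 16 + 14 + 15 + 9 + 7) / 16 = 194 / 16 = 12.1250
UCL = c̄ + 3√c̄ = 12.1250 + 3 × √12.1250 = 12.1250 + 3 × 3.4821 = 22.5713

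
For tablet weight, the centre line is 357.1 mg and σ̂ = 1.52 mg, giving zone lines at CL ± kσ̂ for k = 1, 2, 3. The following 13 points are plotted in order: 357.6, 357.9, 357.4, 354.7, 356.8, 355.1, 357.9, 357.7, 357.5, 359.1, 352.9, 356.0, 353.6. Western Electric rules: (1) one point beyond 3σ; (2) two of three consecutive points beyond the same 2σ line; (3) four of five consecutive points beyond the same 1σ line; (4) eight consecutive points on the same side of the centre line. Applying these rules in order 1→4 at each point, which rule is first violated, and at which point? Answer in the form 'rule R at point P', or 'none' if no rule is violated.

Zone of each point (C = within 1σ̂, B = 1σ̂–2σ̂, A = 2σ̂–3σ̂, * = beyond 3σ̂; sign = side of CL): 1:+C, 2:+C, 3:+C, 4:-B, 5:-C, 6:-B, 7:+C, 8:+C, 9:+C, 10:+B, 11:-A, 12:-C, 13:-A
Rule 2 (two of three consecutive points beyond the same 2σ limit) is satisfied at point 13.

rule 2 at point 13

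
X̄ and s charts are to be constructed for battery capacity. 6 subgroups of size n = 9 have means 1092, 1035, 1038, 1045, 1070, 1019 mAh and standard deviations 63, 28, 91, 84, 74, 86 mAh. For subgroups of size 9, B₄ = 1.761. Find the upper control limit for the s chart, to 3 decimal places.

s̄ = (63 + 28 + 91 + 84 + 74 + 86) / 6 = 71.0000
UCL_s = B₄·s̄ = 1.761 × 71.0000 = 125.0310

125.031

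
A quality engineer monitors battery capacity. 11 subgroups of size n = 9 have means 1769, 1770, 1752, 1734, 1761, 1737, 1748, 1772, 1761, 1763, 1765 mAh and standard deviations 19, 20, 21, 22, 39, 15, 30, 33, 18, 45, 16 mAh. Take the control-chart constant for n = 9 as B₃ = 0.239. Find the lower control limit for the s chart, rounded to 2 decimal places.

6.04

s̄ = (19 + 20 + 21 + 22 + 39 + 15 + 30 + 33 + 18 + 45 + 16) / 11 = 25.2727
LCL_s = B₃·s̄ = 0.239 × 25.2727 = 6.0402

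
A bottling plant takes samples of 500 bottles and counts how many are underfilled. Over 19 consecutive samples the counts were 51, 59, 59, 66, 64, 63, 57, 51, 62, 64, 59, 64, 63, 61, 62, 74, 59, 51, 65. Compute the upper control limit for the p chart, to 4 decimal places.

0.1653

p̄ = Σdᵢ / (k·n) = 1154 / (19 × 500) = 0.12147
UCL = p̄ + 3·√(p̄(1−p̄)/n) = 0.12147 + 3 × √(0.12147×0.87853/500) = 0.12147 + 3 × 0.01461 = 0.16530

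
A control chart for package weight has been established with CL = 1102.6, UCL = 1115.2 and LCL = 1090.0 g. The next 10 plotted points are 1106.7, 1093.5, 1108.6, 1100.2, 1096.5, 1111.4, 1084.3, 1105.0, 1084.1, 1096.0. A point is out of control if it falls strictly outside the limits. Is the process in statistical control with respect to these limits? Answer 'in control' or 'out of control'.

Compare each point to [1090.0, 1115.2]: sample 7 = 1084.3 < LCL; sample 9 = 1084.1 < LCL.

out of control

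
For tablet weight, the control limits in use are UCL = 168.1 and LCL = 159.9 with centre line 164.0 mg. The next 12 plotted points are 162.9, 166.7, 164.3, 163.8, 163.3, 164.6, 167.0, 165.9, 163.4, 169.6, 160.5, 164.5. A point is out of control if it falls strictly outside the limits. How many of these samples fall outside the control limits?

1

Compare each point to [159.9, 168.1]: sample 10 = 169.6 > UCL.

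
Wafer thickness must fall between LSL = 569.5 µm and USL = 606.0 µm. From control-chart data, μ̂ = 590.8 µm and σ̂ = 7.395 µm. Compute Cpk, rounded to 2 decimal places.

0.69

Cpu = (USL − μ̂) / (3σ̂) = (606.0 − 590.8) / (3 × 7.395) = 0.6851; Cpl = (μ̂ − LSL) / (3σ̂) = (590.8 − 569.5) / (3 × 7.395) = 0.9601; Cpk = min(Cpu, Cpl) = 0.6851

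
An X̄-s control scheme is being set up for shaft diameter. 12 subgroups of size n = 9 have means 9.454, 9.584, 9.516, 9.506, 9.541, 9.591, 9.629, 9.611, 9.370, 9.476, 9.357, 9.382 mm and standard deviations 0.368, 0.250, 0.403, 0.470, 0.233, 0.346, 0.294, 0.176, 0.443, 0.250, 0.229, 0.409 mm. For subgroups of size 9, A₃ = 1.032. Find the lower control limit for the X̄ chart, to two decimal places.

X̄̄ = (9.454 + 9.584 + 9.516 + 9.506 + 9.541 + 9.591 + 9.629 + 9.611 + 9.370 + 9.476 + 9.357 + 9.382) / 12 = 9.5014
s̄ = (0.368 + 0.250 + 0.403 + 0.470 + 0.233 + 0.346 + 0.294 + 0.176 + 0.443 + 0.250 + 0.229 + 0.409) / 12 = 0.3226
LCL = X̄̄ − A₃·s̄ = 9.5014 − 1.032 × 0.3226 = 9.1685

9.17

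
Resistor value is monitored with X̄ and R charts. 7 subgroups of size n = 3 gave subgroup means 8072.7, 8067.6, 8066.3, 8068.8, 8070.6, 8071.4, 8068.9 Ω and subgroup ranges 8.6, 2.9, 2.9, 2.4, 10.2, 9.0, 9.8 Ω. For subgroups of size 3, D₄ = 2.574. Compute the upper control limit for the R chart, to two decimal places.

R̄ = (8.6 + 2.9 + 2.9 + 2.4 + 10.2 + 9.0 + 9.8) / 7 = 45.8000 / 7 = 6.5429
UCL_R = D₄·R̄ = 2.574 × 6.5429 = 16.8413

16.84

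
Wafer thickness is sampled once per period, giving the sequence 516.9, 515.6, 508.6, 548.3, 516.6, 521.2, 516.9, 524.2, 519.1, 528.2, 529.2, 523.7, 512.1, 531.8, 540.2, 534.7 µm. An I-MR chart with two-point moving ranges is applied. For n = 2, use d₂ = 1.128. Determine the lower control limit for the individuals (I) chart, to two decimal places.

495.52

X̄ = (516.9 + 515.6 + 508.6 + 548.3 + 516.6 + 521.2 + 516.9 + 524.2 + 519.1 + 528.2 + 529.2 + 523.7 + 512.1 + 531.8 + 540.2 + 534.7) / 16 = 524.2063
Moving ranges: 1.3, 7.0, 39.7, 31.7, 4.6, 4.3, 7.3, 5.1, 9.1, 1.0, 5.5, 11.6, 19.7, 8.4, 5.5; M̄R̄ = 161.8000 / 15 = 10.7867
LCL = X̄ − 3·M̄R̄/d₂ = 524.2063 − 3 × 10.7867 / 1.128 = 495.5183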